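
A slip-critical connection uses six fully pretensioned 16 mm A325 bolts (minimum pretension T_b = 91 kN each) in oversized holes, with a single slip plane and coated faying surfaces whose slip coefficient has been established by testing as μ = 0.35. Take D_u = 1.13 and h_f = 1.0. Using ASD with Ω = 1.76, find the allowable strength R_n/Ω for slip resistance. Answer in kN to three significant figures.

R_n = μ · D_u · h_f · T_b · n_s · n_b = 0.35 × 1.13 × 1.0 × 91 × 1 × 6 = 215.9 kN.
Allowable strength R_n/Ω = 215.9 / 1.76 = 123 kN.

123 kN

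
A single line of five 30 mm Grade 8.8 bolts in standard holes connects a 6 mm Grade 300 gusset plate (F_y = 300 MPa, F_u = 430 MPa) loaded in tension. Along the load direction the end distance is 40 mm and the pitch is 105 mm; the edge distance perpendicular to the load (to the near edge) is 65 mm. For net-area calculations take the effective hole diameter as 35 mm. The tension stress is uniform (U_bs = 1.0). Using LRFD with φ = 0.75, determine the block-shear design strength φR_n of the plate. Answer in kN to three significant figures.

Shear plane L_v = 40 + 4·105 = 460 mm; A_gv = 460 × 6 = 2760 mm².
A_nv = (460 − 4.5·35) × 6 = 1815 mm².
A_nt = (65 − 0.5·35) × 6 = 285 mm².
0.6 F_u A_nv = 468.3 kN; 0.6 F_y A_gv = 496.8 kN → shear rupture governs the shear term.
R_n = 468.3 + 1.0 × 430 × 285 / 1000 = 590.8 kN.
Design strength φR_n = 0.75 × 590.8 = 443 kN.

443 kN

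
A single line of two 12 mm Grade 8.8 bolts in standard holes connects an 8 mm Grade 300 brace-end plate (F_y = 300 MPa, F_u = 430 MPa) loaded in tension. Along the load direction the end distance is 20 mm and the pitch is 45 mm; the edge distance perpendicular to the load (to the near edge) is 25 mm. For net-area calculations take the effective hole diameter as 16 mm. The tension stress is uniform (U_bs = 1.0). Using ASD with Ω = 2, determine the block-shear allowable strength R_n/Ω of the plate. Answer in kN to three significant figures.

71.6 kN

Shear plane L_v = 20 + 1·45 = 65 mm; A_gv = 65 × 8 = 520 mm².
A_nv = (65 − 1.5·16) × 8 = 328 mm².
A_nt = (25 − 0.5·16) × 8 = 136 mm².
0.6 F_u A_nv = 84.62 kN; 0.6 F_y A_gv = 93.6 kN → shear rupture governs the shear term.
R_n = 84.62 + 1.0 × 430 × 136 / 1000 = 143.1 kN.
Allowable strength R_n/Ω = 143.1 / 2 = 71.6 kN.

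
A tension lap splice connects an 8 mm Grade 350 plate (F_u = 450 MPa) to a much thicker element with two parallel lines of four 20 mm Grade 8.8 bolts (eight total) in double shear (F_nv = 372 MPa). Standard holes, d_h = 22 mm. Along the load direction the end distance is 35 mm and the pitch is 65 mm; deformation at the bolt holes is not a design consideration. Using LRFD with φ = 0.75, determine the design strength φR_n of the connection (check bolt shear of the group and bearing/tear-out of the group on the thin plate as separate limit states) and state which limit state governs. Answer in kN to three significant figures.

Bolt shear: A_b = π·20²/4 = 314.2 mm²; R_n = 372 × 314.2 × 8 × 2 / 1000 = 1870 kN → 0.75 × 1870 = 1400 kN.
Bearing (1.5 l_c t F_u ≤ 3.0 d t F_u): upper limit = 3.0·20·8·450 / 1000 = 216 kN.
  Edge l_c = 35 − 22/2 = 24 → r_n = 129.6 kN; interior l_c = 65 − 22 = 43 → r_n = 216 kN.
  R_n,bearing = 2·129.6 + 6·216 = 1555 kN → 0.75 × 1555 = 1170 kN.
Bearing governs: 1170 kN.

1170 kN (bearing governs)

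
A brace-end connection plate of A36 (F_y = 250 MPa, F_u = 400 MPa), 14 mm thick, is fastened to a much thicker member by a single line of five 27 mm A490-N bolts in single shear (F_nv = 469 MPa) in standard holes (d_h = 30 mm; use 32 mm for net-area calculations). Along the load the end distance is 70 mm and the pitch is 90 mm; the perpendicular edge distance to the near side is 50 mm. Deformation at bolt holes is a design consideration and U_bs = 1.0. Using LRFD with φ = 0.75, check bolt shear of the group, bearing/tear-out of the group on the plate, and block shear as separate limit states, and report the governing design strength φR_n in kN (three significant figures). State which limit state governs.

820 kN (block shear governs)

Bolt shear: A_b = π·27²/4 = 572.6 mm²; R_n = 469 × 572.6 × 5 × 1 / 1000 = 1343 kN → 0.75 × 1343 = 1010 kN.
Bearing: edge l_c = 55, r_n = 362.9 kN; interior l_c = 60, r_n = 362.9 kN; R_n = 362.9 + 4·362.9 = 1814 kN → 1360 kN.
Block shear: A_gv = 6020, A_nv = 4004, A_nt = 476 mm²; R_n = min(0.6F_uA_nv, 0.6F_yA_gv) + U_bs·F_u·A_nt = 1093 kN → 820 kN.
Block shear governs: 820 kN.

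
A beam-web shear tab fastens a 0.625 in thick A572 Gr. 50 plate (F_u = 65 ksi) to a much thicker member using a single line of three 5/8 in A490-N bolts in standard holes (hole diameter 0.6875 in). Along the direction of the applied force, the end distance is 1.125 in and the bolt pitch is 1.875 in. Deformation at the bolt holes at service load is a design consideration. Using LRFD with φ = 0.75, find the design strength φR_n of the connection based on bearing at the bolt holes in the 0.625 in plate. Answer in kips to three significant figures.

Per bolt r_n = 1.2 l_c t F_u ≤ 2.4 d t F_u; upper limit = 2.4 × 0.625 × 0.625 × 65 = 60.94 kips.
Edge bolt: l_c = 1.125 − 0.6875/2 = 0.7812 in → 1.2 × 0.7812 × 0.625 × 65 = 38.09 → r_n = 38.09 kips.
Interior bolts: l_c = 1.875 − 0.6875 = 1.188 in → 1.2 × 1.188 × 0.625 × 65 = 57.89 → r_n = 57.89 kips.
R_n = 1 × 38.09 + 2 × 57.89 = 153.9 kips.
Design strength φR_n = 0.75 × 153.9 = 115 kips.

115 kips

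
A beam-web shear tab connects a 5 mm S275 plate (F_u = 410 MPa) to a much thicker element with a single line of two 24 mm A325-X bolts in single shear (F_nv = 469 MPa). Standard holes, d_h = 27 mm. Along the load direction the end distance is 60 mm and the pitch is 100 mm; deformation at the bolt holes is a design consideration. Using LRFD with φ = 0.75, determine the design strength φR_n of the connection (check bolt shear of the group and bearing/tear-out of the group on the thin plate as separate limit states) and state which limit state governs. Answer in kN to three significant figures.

174 kN (bearing governs)

Bolt shear: A_b = π·24²/4 = 452.4 mm²; R_n = 469 × 452.4 × 2 × 1 / 1000 = 424.3 kN → 0.75 × 424.3 = 318 kN.
Bearing (1.2 l_c t F_u ≤ 2.4 d t F_u): upper limit = 2.4·24·5·410 / 1000 = 118.1 kN.
  Edge l_c = 60 − 27/2 = 46.5 → r_n = 114.4 kN; interior l_c = 100 − 27 = 73 → r_n = 118.1 kN.
  R_n,bearing = 1·114.4 + 1·118.1 = 232.5 kN → 0.75 × 232.5 = 174 kN.
Bearing governs: 174 kN.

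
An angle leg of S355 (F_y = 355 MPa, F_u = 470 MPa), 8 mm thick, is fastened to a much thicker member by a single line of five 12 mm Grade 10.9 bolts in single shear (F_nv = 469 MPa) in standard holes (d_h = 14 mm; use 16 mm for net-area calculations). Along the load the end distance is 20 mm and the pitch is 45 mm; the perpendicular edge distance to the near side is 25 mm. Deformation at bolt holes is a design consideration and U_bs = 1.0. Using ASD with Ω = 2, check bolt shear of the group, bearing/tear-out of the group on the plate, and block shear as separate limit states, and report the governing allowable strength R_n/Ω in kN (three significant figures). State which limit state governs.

Bolt shear: A_b = π·12²/4 = 113.1 mm²; R_n = 469 × 113.1 × 5 × 1 / 1000 = 265.2 kN → 265.2 / 2 = 133 kN.
Bearing: edge l_c = 13, r_n = 58.66 kN; interior l_c = 31, r_n = 108.3 kN; R_n = 58.66 + 4·108.3 = 491.8 kN → 246 kN.
Block shear: A_gv = 1600, A_nv = 1024, A_nt = 136 mm²; R_n = min(0.6F_uA_nv, 0.6F_yA_gv) + U_bs·F_u·A_nt = 352.7 kN → 176 kN.
Bolt shear governs: 133 kN.

133 kN (bolt shear governs)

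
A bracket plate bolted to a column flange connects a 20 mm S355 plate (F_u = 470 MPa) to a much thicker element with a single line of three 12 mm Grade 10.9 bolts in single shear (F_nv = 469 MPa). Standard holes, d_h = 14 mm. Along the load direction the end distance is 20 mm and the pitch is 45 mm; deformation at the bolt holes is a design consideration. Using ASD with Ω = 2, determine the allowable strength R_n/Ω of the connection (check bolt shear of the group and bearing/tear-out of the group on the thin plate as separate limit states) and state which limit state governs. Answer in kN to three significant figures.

79.6 kN (bolt shear governs)

Bolt shear: A_b = π·12²/4 = 113.1 mm²; R_n = 469 × 113.1 × 3 × 1 / 1000 = 159.1 kN → 159.1 / 2 = 79.6 kN.
Bearing (1.2 l_c t F_u ≤ 2.4 d t F_u): upper limit = 2.4·12·20·470 / 1000 = 270.7 kN.
  Edge l_c = 20 − 14/2 = 13 → r_n = 146.6 kN; interior l_c = 45 − 14 = 31 → r_n = 270.7 kN.
  R_n,bearing = 1·146.6 + 2·270.7 = 688.1 kN → 688.1 / 2 = 344 kN.
Bolt shear governs: 79.6 kN.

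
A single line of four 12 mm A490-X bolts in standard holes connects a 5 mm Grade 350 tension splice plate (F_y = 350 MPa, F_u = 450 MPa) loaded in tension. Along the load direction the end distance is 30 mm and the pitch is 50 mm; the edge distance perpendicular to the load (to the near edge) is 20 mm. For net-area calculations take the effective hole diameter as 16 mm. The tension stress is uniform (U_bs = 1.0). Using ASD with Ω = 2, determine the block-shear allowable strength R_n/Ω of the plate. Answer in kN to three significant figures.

97.2 kN

Shear plane L_v = 30 + 3·50 = 180 mm; A_gv = 180 × 5 = 900 mm².
A_nv = (180 − 3.5·16) × 5 = 620 mm².
A_nt = (20 − 0.5·16) × 5 = 60 mm².
0.6 F_u A_nv = 167.4 kN; 0.6 F_y A_gv = 189 kN → shear rupture governs the shear term.
R_n = 167.4 + 1.0 × 450 × 60 / 1000 = 194.4 kN.
Allowable strength R_n/Ω = 194.4 / 2 = 97.2 kN.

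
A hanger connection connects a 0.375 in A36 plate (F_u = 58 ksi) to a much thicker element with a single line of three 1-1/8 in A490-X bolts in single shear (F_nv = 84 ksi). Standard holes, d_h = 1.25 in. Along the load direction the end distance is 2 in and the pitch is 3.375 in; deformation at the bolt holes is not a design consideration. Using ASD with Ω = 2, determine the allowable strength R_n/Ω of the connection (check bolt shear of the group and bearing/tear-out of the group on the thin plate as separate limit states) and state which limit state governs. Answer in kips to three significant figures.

Bolt shear: A_b = π·1.125²/4 = 0.994 in²; R_n = 84 × 0.994 × 3 × 1 = 250.5 kips → 250.5 / 2 = 125 kips.
Bearing (1.5 l_c t F_u ≤ 3.0 d t F_u): upper limit = 3.0·1.125·0.375·58 = 73.41 kips.
  Edge l_c = 2 − 1.25/2 = 1.375 → r_n = 44.86 kips; interior l_c = 3.375 − 1.25 = 2.125 → r_n = 69.33 kips.
  R_n,bearing = 1·44.86 + 2·69.33 = 183.5 kips → 183.5 / 2 = 91.8 kips.
Bearing governs: 91.8 kips.

91.8 kips (bearing governs)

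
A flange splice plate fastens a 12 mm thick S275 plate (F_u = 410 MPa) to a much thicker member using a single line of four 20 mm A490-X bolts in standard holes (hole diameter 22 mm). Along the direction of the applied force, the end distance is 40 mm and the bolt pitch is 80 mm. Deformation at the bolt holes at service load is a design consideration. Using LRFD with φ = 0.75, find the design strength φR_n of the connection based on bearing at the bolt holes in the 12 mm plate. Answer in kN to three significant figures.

Per bolt r_n = 1.2 l_c t F_u ≤ 2.4 d t F_u; upper limit = 2.4 × 20 × 12 × 410 / 1000 = 236.2 kN.
Edge bolt: l_c = 40 − 22/2 = 29 mm → 1.2 × 29 × 12 × 410 / 1000 = 171.2 → r_n = 171.2 kN.
Interior bolts: l_c = 80 − 22 = 58 mm → 1.2 × 58 × 12 × 410 / 1000 = 342.4 → r_n = 236.2 kN.
R_n = 1 × 171.2 + 3 × 236.2 = 879.7 kN.
Design strength φR_n = 0.75 × 879.7 = 660 kN.

660 kN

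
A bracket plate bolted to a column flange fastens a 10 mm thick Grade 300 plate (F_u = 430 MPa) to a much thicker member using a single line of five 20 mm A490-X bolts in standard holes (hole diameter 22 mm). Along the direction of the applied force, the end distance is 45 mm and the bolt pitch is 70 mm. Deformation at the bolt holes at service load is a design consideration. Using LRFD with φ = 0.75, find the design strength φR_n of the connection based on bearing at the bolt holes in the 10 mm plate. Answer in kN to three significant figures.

751 kN

Per bolt r_n = 1.2 l_c t F_u ≤ 2.4 d t F_u; upper limit = 2.4 × 20 × 10 × 430 / 1000 = 206.4 kN.
Edge bolt: l_c = 45 − 22/2 = 34 mm → 1.2 × 34 × 10 × 430 / 1000 = 175.4 → r_n = 175.4 kN.
Interior bolts: l_c = 70 − 22 = 48 mm → 1.2 × 48 × 10 × 430 / 1000 = 247.7 → r_n = 206.4 kN.
R_n = 1 × 175.4 + 4 × 206.4 = 1001 kN.
Design strength φR_n = 0.75 × 1001 = 751 kN.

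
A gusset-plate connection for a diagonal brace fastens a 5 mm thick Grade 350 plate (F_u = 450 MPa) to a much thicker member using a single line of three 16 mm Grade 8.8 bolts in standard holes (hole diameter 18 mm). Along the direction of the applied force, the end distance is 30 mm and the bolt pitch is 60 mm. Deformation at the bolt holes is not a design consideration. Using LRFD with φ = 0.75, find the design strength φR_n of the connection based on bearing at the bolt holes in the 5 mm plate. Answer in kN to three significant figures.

215 kN

Per bolt r_n = 1.5 l_c t F_u ≤ 3.0 d t F_u; upper limit = 3.0 × 16 × 5 × 450 / 1000 = 108 kN.
Edge bolt: l_c = 30 − 18/2 = 21 mm → 1.5 × 21 × 5 × 450 / 1000 = 70.88 → r_n = 70.88 kN.
Interior bolts: l_c = 60 − 18 = 42 mm → 1.5 × 42 × 5 × 450 / 1000 = 141.8 → r_n = 108 kN.
R_n = 1 × 70.88 + 2 × 108 = 286.9 kN.
Design strength φR_n = 0.75 × 286.9 = 215 kN.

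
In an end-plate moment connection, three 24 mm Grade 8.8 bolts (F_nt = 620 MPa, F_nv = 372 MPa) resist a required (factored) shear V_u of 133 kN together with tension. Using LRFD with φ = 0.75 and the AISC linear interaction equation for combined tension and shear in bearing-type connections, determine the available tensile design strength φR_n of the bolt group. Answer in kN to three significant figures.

A_b = π·24²/4 = 452.4 mm²; f_rv = 133 × 1000 / (3 × 452.4) = 98 MPa.
F'_nt = 1.3 F_nt − (F_nt / φF_nv) f_rv = 1.3·620 − (620/(0.75·372))·98 = 588.2 MPa, capped at F_nt → F'_nt = 588.2 MPa.
R_n = F'_nt · A_b · n = 588.2 × 452.4 × 3 / 1000 = 798.3 kN.
Design strength φR_n = 0.75 × 798.3 = 599 kN.

599 kN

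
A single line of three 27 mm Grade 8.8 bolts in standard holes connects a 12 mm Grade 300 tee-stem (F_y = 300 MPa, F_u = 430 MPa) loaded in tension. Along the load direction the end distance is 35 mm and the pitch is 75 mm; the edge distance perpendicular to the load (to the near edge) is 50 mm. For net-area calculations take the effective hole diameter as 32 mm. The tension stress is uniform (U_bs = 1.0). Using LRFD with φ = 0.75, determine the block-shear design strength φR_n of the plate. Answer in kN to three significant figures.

Shear plane L_v = 35 + 2·75 = 185 mm; A_gv = 185 × 12 = 2220 mm².
A_nv = (185 − 2.5·32) × 12 = 1260 mm².
A_nt = (50 − 0.5·32) × 12 = 408 mm².
0.6 F_u A_nv = 325.1 kN; 0.6 F_y A_gv = 399.6 kN → shear rupture governs the shear term.
R_n = 325.1 + 1.0 × 430 × 408 / 1000 = 500.5 kN.
Design strength φR_n = 0.75 × 500.5 = 375 kN.

375 kN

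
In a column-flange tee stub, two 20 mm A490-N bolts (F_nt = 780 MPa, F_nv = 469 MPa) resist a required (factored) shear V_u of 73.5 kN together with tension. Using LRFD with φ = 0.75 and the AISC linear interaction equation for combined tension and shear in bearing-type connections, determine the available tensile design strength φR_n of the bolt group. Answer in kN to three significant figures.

356 kN

A_b = π·20²/4 = 314.2 mm²; f_rv = 73.5 × 1000 / (2 × 314.2) = 117 MPa.
F'_nt = 1.3 F_nt − (F_nt / φF_nv) f_rv = 1.3·780 − (780/(0.75·469))·117 = 754.6 MPa, capped at F_nt → F'_nt = 754.6 MPa.
R_n = F'_nt · A_b · n = 754.6 × 314.2 × 2 / 1000 = 474.1 kN.
Design strength φR_n = 0.75 × 474.1 = 356 kN.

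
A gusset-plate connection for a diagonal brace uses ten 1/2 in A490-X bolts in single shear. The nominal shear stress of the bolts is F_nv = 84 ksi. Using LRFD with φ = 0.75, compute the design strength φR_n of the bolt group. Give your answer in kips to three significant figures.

124 kips

A_b = π × 0.5² / 4 = 0.1963 in².
R_n = F_nv · A_b · n · n_s = 84 × 0.1963 × 10 × 1 = 164.9 kips.
Design strength φR_n = 0.75 × 164.9 = 124 kips.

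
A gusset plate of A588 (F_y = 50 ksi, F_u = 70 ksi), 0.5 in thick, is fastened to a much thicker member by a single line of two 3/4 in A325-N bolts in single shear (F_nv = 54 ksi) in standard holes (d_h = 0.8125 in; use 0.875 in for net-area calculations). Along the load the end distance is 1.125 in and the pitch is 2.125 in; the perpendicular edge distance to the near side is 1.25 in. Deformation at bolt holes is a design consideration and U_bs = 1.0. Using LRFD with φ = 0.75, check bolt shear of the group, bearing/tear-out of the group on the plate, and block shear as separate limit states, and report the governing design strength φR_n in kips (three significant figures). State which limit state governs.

35.8 kips (bolt shear governs)

Bolt shear: A_b = π·0.75²/4 = 0.4418 in²; R_n = 54 × 0.4418 × 2 × 1 = 47.71 kips → 0.75 × 47.71 = 35.8 kips.
Bearing: edge l_c = 0.7188, r_n = 30.19 kips; interior l_c = 1.312, r_n = 55.12 kips; R_n = 30.19 + 1·55.12 = 85.31 kips → 64 kips.
Block shear: A_gv = 1.625, A_nv = 0.9688, A_nt = 0.4062 in²; R_n = min(0.6F_uA_nv, 0.6F_yA_gv) + U_bs·F_u·A_nt = 69.12 kips → 51.8 kips.
Bolt shear governs: 35.8 kips.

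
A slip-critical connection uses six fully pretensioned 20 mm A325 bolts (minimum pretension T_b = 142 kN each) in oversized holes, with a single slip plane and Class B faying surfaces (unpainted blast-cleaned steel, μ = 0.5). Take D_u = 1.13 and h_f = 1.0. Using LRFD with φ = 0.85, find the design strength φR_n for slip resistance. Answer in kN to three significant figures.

409 kN

R_n = μ · D_u · h_f · T_b · n_s · n_b = 0.5 × 1.13 × 1.0 × 142 × 1 × 6 = 481.4 kN.
Design strength φR_n = 0.85 × 481.4 = 409 kN.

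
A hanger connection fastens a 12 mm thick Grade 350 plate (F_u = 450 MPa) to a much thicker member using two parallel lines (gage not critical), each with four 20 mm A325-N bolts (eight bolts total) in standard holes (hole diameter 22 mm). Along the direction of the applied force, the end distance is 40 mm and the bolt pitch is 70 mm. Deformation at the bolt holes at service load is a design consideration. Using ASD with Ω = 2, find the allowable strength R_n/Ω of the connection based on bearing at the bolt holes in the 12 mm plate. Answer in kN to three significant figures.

966 kN

Per bolt r_n = 1.2 l_c t F_u ≤ 2.4 d t F_u; upper limit = 2.4 × 20 × 12 × 450 / 1000 = 259.2 kN.
Edge bolt: l_c = 40 − 22/2 = 29 mm → 1.2 × 29 × 12 × 450 / 1000 = 187.9 → r_n = 187.9 kN.
Interior bolts: l_c = 70 − 22 = 48 mm → 1.2 × 48 × 12 × 450 / 1000 = 311 → r_n = 259.2 kN.
R_n = 2 × 187.9 + 6 × 259.2 = 1931 kN.
Allowable strength R_n/Ω = 1931 / 2 = 966 kN.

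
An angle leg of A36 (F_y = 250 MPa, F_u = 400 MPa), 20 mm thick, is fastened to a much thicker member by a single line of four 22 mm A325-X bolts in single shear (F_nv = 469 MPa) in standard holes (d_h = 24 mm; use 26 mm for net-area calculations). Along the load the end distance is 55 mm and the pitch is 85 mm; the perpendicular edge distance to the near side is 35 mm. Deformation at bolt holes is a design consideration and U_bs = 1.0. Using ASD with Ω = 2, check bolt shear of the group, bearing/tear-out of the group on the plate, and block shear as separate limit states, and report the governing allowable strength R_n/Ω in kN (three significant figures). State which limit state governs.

Bolt shear: A_b = π·22²/4 = 380.1 mm²; R_n = 469 × 380.1 × 4 × 1 / 1000 = 713.1 kN → 713.1 / 2 = 357 kN.
Bearing: edge l_c = 43, r_n = 412.8 kN; interior l_c = 61, r_n = 422.4 kN; R_n = 412.8 + 3·422.4 = 1680 kN → 840 kN.
Block shear: A_gv = 6200, A_nv = 4380, A_nt = 440 mm²; R_n = min(0.6F_uA_nv, 0.6F_yA_gv) + U_bs·F_u·A_nt = 1106 kN → 553 kN.
Bolt shear governs: 357 kN.

357 kN (bolt shear governs)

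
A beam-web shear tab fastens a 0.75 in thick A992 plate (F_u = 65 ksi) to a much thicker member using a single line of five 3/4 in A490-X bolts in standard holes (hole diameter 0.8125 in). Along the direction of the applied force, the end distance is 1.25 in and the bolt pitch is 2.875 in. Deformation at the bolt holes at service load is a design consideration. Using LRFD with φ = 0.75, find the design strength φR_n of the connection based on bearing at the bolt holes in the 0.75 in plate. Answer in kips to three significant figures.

Per bolt r_n = 1.2 l_c t F_u ≤ 2.4 d t F_u; upper limit = 2.4 × 0.75 × 0.75 × 65 = 87.75 kips.
Edge bolt: l_c = 1.25 − 0.8125/2 = 0.8438 in → 1.2 × 0.8438 × 0.75 × 65 = 49.36 → r_n = 49.36 kips.
Interior bolts: l_c = 2.875 − 0.8125 = 2.062 in → 1.2 × 2.062 × 0.75 × 65 = 120.7 → r_n = 87.75 kips.
R_n = 1 × 49.36 + 4 × 87.75 = 400.4 kips.
Design strength φR_n = 0.75 × 400.4 = 300 kips.

300 kips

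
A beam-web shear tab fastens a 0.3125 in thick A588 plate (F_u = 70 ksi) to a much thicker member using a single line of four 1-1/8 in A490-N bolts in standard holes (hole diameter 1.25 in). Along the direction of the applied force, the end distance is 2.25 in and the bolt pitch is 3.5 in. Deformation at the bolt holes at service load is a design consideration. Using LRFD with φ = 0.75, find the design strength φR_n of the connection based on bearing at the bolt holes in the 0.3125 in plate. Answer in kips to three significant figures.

165 kips

Per bolt r_n = 1.2 l_c t F_u ≤ 2.4 d t F_u; upper limit = 2.4 × 1.125 × 0.3125 × 70 = 59.06 kips.
Edge bolt: l_c = 2.25 − 1.25/2 = 1.625 in → 1.2 × 1.625 × 0.3125 × 70 = 42.66 → r_n = 42.66 kips.
Interior bolts: l_c = 3.5 − 1.25 = 2.25 in → 1.2 × 2.25 × 0.3125 × 70 = 59.06 → r_n = 59.06 kips.
R_n = 1 × 42.66 + 3 × 59.06 = 219.8 kips.
Design strength φR_n = 0.75 × 219.8 = 165 kips.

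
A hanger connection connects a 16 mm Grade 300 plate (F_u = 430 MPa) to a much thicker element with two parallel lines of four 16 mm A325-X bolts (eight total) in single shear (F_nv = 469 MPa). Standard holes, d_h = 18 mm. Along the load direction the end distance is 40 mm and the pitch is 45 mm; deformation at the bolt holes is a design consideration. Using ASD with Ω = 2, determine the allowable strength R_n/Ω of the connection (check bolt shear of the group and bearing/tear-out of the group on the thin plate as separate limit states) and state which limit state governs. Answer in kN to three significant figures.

377 kN (bolt shear governs)

Bolt shear: A_b = π·16²/4 = 201.1 mm²; R_n = 469 × 201.1 × 8 × 1 / 1000 = 754.4 kN → 754.4 / 2 = 377 kN.
Bearing (1.2 l_c t F_u ≤ 2.4 d t F_u): upper limit = 2.4·16·16·430 / 1000 = 264.2 kN.
  Edge l_c = 40 − 18/2 = 31 → r_n = 255.9 kN; interior l_c = 45 − 18 = 27 → r_n = 222.9 kN.
  R_n,bearing = 2·255.9 + 6·222.9 = 1849 kN → 1849 / 2 = 925 kN.
Bolt shear governs: 377 kN.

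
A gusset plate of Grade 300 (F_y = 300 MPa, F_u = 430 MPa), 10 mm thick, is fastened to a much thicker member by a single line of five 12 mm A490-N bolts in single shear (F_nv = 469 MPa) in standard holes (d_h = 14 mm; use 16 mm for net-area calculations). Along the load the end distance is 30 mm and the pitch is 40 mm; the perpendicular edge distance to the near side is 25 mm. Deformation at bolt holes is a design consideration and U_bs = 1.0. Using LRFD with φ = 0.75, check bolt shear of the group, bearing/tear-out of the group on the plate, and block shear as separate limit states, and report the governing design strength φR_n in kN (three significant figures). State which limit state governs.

199 kN (bolt shear governs)

Bolt shear: A_b = π·12²/4 = 113.1 mm²; R_n = 469 × 113.1 × 5 × 1 / 1000 = 265.2 kN → 0.75 × 265.2 = 199 kN.
Bearing: edge l_c = 23, r_n = 118.7 kN; interior l_c = 26, r_n = 123.8 kN; R_n = 118.7 + 4·123.8 = 614 kN → 461 kN.
Block shear: A_gv = 1900, A_nv = 1180, A_nt = 170 mm²; R_n = min(0.6F_uA_nv, 0.6F_yA_gv) + U_bs·F_u·A_nt = 377.5 kN → 283 kN.
Bolt shear governs: 199 kN.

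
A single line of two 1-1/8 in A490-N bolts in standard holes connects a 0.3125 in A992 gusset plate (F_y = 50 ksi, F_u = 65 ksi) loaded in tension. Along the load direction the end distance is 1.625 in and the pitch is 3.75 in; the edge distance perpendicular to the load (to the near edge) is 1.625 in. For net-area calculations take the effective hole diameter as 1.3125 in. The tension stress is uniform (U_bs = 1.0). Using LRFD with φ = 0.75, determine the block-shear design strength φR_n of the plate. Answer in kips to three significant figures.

45.9 kips

Shear plane L_v = 1.625 + 1·3.75 = 5.375 in; A_gv = 5.375 × 0.3125 = 1.68 in².
A_nv = (5.375 − 1.5·1.3125) × 0.3125 = 1.064 in².
A_nt = (1.625 − 0.5·1.3125) × 0.3125 = 0.3027 in².
0.6 F_u A_nv = 41.51 kips; 0.6 F_y A_gv = 50.39 kips → shear rupture governs the shear term.
R_n = 41.51 + 1.0 × 65 × 0.3027 = 61.19 kips.
Design strength φR_n = 0.75 × 61.19 = 45.9 kips.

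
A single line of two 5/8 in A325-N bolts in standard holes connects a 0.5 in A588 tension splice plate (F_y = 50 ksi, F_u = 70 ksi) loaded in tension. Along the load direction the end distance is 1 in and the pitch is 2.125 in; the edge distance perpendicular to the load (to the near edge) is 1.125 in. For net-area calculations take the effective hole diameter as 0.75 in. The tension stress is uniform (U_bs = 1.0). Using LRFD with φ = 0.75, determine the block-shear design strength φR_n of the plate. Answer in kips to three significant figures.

Shear plane L_v = 1 + 1·2.125 = 3.125 in; A_gv = 3.125 × 0.5 = 1.562 in².
A_nv = (3.125 − 1.5·0.75) × 0.5 = 1 in².
A_nt = (1.125 − 0.5·0.75) × 0.5 = 0.375 in².
0.6 F_u A_nv = 42 kips; 0.6 F_y A_gv = 46.88 kips → shear rupture governs the shear term.
R_n = 42 + 1.0 × 70 × 0.375 = 68.25 kips.
Design strength φR_n = 0.75 × 68.25 = 51.2 kips.

51.2 kips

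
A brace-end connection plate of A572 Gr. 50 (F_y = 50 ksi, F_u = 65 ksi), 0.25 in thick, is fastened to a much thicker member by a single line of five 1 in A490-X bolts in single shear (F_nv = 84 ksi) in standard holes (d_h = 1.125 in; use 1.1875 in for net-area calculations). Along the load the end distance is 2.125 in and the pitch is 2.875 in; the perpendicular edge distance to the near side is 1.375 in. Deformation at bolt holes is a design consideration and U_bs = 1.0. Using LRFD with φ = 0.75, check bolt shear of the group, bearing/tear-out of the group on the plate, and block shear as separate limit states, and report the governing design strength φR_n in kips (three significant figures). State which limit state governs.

70.1 kips (block shear governs)

Bolt shear: A_b = π·1²/4 = 0.7854 in²; R_n = 84 × 0.7854 × 5 × 1 = 329.9 kips → 0.75 × 329.9 = 247 kips.
Bearing: edge l_c = 1.562, r_n = 30.47 kips; interior l_c = 1.75, r_n = 34.12 kips; R_n = 30.47 + 4·34.12 = 167 kips → 125 kips.
Block shear: A_gv = 3.406, A_nv = 2.07, A_nt = 0.1953 in²; R_n = min(0.6F_uA_nv, 0.6F_yA_gv) + U_bs·F_u·A_nt = 93.44 kips → 70.1 kips.
Block shear governs: 70.1 kips.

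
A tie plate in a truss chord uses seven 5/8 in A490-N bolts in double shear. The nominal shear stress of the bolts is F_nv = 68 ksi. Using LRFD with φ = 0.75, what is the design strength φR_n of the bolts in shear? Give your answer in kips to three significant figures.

219 kips

A_b = π × 0.625² / 4 = 0.3068 in².
R_n = F_nv · A_b · n · n_s = 68 × 0.3068 × 7 × 2 = 292.1 kips.
Design strength φR_n = 0.75 × 292.1 = 219 kips.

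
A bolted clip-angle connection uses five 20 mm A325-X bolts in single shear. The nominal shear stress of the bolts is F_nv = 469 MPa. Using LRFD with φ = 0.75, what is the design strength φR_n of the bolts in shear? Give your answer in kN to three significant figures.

A_b = π × 20² / 4 = 314.2 mm².
R_n = F_nv · A_b · n · n_s = 469 × 314.2 × 5 × 1 / 1000 = 736.7 kN.
Design strength φR_n = 0.75 × 736.7 = 553 kN.

553 kN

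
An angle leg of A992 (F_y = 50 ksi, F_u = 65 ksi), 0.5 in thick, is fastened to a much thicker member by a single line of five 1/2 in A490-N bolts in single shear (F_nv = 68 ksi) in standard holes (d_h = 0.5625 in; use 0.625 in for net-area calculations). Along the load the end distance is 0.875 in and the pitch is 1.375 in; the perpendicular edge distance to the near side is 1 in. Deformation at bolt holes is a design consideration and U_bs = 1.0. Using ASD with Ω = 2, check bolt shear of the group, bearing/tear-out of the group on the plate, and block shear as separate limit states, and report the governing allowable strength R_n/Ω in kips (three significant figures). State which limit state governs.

33.4 kips (bolt shear governs)

Bolt shear: A_b = π·0.5²/4 = 0.1963 in²; R_n = 68 × 0.1963 × 5 × 1 = 66.76 kips → 66.76 / 2 = 33.4 kips.
Bearing: edge l_c = 0.5938, r_n = 23.16 kips; interior l_c = 0.8125, r_n = 31.69 kips; R_n = 23.16 + 4·31.69 = 149.9 kips → 75 kips.
Block shear: A_gv = 3.188, A_nv = 1.781, A_nt = 0.3438 in²; R_n = min(0.6F_uA_nv, 0.6F_yA_gv) + U_bs·F_u·A_nt = 91.81 kips → 45.9 kips.
Bolt shear governs: 33.4 kips.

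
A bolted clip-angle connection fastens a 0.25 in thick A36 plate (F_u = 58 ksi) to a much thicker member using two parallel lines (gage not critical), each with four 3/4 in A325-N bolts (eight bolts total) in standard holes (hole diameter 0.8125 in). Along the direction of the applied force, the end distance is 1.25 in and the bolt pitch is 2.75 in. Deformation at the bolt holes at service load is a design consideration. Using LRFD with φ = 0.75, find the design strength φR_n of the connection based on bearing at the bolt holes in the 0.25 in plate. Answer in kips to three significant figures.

Per bolt r_n = 1.2 l_c t F_u ≤ 2.4 d t F_u; upper limit = 2.4 × 0.75 × 0.25 × 58 = 26.1 kips.
Edge bolt: l_c = 1.25 − 0.8125/2 = 0.8438 in → 1.2 × 0.8438 × 0.25 × 58 = 14.68 → r_n = 14.68 kips.
Interior bolts: l_c = 2.75 − 0.8125 = 1.938 in → 1.2 × 1.938 × 0.25 × 58 = 33.71 → r_n = 26.1 kips.
R_n = 2 × 14.68 + 6 × 26.1 = 186 kips.
Design strength φR_n = 0.75 × 186 = 139 kips.

139 kips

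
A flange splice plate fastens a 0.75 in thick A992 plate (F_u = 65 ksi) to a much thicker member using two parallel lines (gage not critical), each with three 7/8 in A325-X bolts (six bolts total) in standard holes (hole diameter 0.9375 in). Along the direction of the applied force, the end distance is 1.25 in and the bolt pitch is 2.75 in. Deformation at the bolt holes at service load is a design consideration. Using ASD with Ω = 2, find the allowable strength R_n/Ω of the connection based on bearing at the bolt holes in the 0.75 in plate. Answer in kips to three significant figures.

250 kips

Per bolt r_n = 1.2 l_c t F_u ≤ 2.4 d t F_u; upper limit = 2.4 × 0.875 × 0.75 × 65 = 102.4 kips.
Edge bolt: l_c = 1.25 − 0.9375/2 = 0.7812 in → 1.2 × 0.7812 × 0.75 × 65 = 45.7 → r_n = 45.7 kips.
Interior bolts: l_c = 2.75 − 0.9375 = 1.812 in → 1.2 × 1.812 × 0.75 × 65 = 106 → r_n = 102.4 kips.
R_n = 2 × 45.7 + 4 × 102.4 = 500.9 kips.
Allowable strength R_n/Ω = 500.9 / 2 = 250 kips.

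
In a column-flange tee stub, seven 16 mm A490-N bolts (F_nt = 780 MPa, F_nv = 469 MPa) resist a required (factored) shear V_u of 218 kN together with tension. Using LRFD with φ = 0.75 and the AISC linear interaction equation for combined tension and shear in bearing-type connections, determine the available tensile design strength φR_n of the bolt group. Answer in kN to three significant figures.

A_b = π·16²/4 = 201.1 mm²; f_rv = 218 × 1000 / (7 × 201.1) = 154.9 MPa.
F'_nt = 1.3 F_nt − (F_nt / φF_nv) f_rv = 1.3·780 − (780/(0.75·469))·154.9 = 670.5 MPa, capped at F_nt → F'_nt = 670.5 MPa.
R_n = F'_nt · A_b · n = 670.5 × 201.1 × 7 / 1000 = 943.7 kN.
Design strength φR_n = 0.75 × 943.7 = 708 kN.

708 kN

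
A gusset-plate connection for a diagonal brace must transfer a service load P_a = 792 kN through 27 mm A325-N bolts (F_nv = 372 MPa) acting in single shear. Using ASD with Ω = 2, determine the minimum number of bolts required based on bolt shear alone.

A_b = π·27²/4 = 572.6 mm².
Per-bolt allowable strength R_n/Ω = 372 × 572.6 × 1 / 1000 / 2 = 106.5 kN.
n ≥ 792 / 106.5 = 7.437 → use 8 bolts.

8 bolts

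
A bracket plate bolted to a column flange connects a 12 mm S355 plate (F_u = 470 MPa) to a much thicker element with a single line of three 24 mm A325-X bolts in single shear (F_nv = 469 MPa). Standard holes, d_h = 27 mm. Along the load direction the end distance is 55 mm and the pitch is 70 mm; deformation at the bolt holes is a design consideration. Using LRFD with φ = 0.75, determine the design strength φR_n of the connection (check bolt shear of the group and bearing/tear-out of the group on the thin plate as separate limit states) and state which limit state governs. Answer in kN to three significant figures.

477 kN (bolt shear governs)

Bolt shear: A_b = π·24²/4 = 452.4 mm²; R_n = 469 × 452.4 × 3 × 1 / 1000 = 636.5 kN → 0.75 × 636.5 = 477 kN.
Bearing (1.2 l_c t F_u ≤ 2.4 d t F_u): upper limit = 2.4·24·12·470 / 1000 = 324.9 kN.
  Edge l_c = 55 − 27/2 = 41.5 → r_n = 280.9 kN; interior l_c = 70 − 27 = 43 → r_n = 291 kN.
  R_n,bearing = 1·280.9 + 2·291 = 862.9 kN → 0.75 × 862.9 = 647 kN.
Bolt shear governs: 477 kN.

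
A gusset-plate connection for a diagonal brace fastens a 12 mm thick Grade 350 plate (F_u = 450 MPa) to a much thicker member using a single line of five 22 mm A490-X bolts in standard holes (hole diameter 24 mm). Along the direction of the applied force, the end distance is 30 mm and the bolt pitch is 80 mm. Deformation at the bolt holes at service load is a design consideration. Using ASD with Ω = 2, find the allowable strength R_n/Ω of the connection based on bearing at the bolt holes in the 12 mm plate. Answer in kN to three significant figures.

629 kN

Per bolt r_n = 1.2 l_c t F_u ≤ 2.4 d t F_u; upper limit = 2.4 × 22 × 12 × 450 / 1000 = 285.1 kN.
Edge bolt: l_c = 30 − 24/2 = 18 mm → 1.2 × 18 × 12 × 450 / 1000 = 116.6 → r_n = 116.6 kN.
Interior bolts: l_c = 80 − 24 = 56 mm → 1.2 × 56 × 12 × 450 / 1000 = 362.9 → r_n = 285.1 kN.
R_n = 1 × 116.6 + 4 × 285.1 = 1257 kN.
Allowable strength R_n/Ω = 1257 / 2 = 629 kN.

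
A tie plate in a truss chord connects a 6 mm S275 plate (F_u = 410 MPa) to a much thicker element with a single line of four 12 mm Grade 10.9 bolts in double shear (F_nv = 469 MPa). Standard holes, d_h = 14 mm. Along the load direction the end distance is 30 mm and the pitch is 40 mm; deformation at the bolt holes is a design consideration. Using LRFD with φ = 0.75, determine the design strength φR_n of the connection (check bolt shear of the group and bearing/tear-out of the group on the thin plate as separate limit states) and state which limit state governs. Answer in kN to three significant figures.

Bolt shear: A_b = π·12²/4 = 113.1 mm²; R_n = 469 × 113.1 × 4 × 2 / 1000 = 424.3 kN → 0.75 × 424.3 = 318 kN.
Bearing (1.2 l_c t F_u ≤ 2.4 d t F_u): upper limit = 2.4·12·6·410 / 1000 = 70.85 kN.
  Edge l_c = 30 − 14/2 = 23 → r_n = 67.9 kN; interior l_c = 40 − 14 = 26 → r_n = 70.85 kN.
  R_n,bearing = 1·67.9 + 3·70.85 = 280.4 kN → 0.75 × 280.4 = 210 kN.
Bearing governs: 210 kN.

210 kN (bearing governs)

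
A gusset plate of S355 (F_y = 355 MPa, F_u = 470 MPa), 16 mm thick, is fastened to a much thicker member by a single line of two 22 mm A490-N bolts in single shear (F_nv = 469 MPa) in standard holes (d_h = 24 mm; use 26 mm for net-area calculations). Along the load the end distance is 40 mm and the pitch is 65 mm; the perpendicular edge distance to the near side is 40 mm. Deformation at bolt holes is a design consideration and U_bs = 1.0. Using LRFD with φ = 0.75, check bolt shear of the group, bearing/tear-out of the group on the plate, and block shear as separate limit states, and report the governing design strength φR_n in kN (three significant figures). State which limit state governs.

Bolt shear: A_b = π·22²/4 = 380.1 mm²; R_n = 469 × 380.1 × 2 × 1 / 1000 = 356.6 kN → 0.75 × 356.6 = 267 kN.
Bearing: edge l_c = 28, r_n = 252.7 kN; interior l_c = 41, r_n = 370 kN; R_n = 252.7 + 1·370 = 622.7 kN → 467 kN.
Block shear: A_gv = 1680, A_nv = 1056, A_nt = 432 mm²; R_n = min(0.6F_uA_nv, 0.6F_yA_gv) + U_bs·F_u·A_nt = 500.8 kN → 376 kN.
Bolt shear governs: 267 kN.

267 kN (bolt shear governs)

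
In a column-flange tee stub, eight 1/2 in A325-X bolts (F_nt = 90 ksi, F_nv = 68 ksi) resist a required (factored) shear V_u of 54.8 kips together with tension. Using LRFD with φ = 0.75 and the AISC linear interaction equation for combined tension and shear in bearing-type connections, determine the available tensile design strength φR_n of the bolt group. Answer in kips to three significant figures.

A_b = π·0.5²/4 = 0.1963 in²; f_rv = 54.8 / (8 × 0.1963) = 34.89 ksi.
F'_nt = 1.3 F_nt − (F_nt / φF_nv) f_rv = 1.3·90 − (90/(0.75·68))·34.89 = 55.44 ksi, capped at F_nt → F'_nt = 55.44 ksi.
R_n = F'_nt · A_b · n = 55.44 × 0.1963 × 8 = 87.08 kips.
Design strength φR_n = 0.75 × 87.08 = 65.3 kips.

65.3 kips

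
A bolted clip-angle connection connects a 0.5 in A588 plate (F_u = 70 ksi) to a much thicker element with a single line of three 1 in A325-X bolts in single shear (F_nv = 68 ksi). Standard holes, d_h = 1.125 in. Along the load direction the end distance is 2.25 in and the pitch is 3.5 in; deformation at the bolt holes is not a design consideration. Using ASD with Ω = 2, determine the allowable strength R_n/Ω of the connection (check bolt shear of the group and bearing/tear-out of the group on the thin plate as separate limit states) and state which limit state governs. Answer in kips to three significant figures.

80.1 kips (bolt shear governs)

Bolt shear: A_b = π·1²/4 = 0.7854 in²; R_n = 68 × 0.7854 × 3 × 1 = 160.2 kips → 160.2 / 2 = 80.1 kips.
Bearing (1.5 l_c t F_u ≤ 3.0 d t F_u): upper limit = 3.0·1·0.5·70 = 105 kips.
  Edge l_c = 2.25 − 1.125/2 = 1.688 → r_n = 88.59 kips; interior l_c = 3.5 − 1.125 = 2.375 → r_n = 105 kips.
  R_n,bearing = 1·88.59 + 2·105 = 298.6 kips → 298.6 / 2 = 149 kips.
Bolt shear governs: 80.1 kips.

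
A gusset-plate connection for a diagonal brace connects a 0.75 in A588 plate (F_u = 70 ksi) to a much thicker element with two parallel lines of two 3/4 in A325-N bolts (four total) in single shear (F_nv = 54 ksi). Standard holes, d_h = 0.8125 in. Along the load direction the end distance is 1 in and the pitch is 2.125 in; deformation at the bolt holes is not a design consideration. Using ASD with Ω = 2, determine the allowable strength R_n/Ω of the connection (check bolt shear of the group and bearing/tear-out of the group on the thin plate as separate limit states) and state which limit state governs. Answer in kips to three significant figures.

Bolt shear: A_b = π·0.75²/4 = 0.4418 in²; R_n = 54 × 0.4418 × 4 × 1 = 95.43 kips → 95.43 / 2 = 47.7 kips.
Bearing (1.5 l_c t F_u ≤ 3.0 d t F_u): upper limit = 3.0·0.75·0.75·70 = 118.1 kips.
  Edge l_c = 1 − 0.8125/2 = 0.5938 → r_n = 46.76 kips; interior l_c = 2.125 − 0.8125 = 1.312 → r_n = 103.4 kips.
  R_n,bearing = 2·46.76 + 2·103.4 = 300.2 kips → 300.2 / 2 = 150 kips.
Bolt shear governs: 47.7 kips.

47.7 kips (bolt shear governs)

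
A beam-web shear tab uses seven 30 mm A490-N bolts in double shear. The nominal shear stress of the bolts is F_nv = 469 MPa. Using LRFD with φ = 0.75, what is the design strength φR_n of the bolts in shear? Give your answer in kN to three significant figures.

3480 kN

A_b = π × 30² / 4 = 706.9 mm².
R_n = F_nv · A_b · n · n_s = 469 × 706.9 × 7 × 2 / 1000 = 4641 kN.
Design strength φR_n = 0.75 × 4641 = 3480 kN.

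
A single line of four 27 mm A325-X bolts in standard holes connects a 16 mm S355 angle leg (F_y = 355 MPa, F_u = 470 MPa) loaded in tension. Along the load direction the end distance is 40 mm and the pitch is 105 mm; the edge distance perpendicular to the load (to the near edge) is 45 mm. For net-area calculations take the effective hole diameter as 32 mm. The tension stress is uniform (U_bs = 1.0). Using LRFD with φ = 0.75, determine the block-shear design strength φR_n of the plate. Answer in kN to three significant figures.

Shear plane L_v = 40 + 3·105 = 355 mm; A_gv = 355 × 16 = 5680 mm².
A_nv = (355 − 3.5·32) × 16 = 3888 mm².
A_nt = (45 − 0.5·32) × 16 = 464 mm².
0.6 F_u A_nv = 1096 kN; 0.6 F_y A_gv = 1210 kN → shear rupture governs the shear term.
R_n = 1096 + 1.0 × 470 × 464 / 1000 = 1314 kN.
Design strength φR_n = 0.75 × 1314 = 986 kN.

986 kN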